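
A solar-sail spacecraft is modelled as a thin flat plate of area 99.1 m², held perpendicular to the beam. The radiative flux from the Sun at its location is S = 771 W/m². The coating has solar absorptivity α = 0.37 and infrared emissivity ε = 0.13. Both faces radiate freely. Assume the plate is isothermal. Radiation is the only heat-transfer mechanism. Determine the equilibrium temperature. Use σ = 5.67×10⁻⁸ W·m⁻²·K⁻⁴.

At equilibrium, absorbed power = emitted power.
Absorbing cross-section = A = 99.10 m²; emitting surface = 2A = 198.2 m² (ratio 2).
αS·A_cross = εσ·A_surf·T⁴  ⇒  T⁴ = αS/(ε·2σ).
T⁴ = 0.370·771/(0.13·2·5.67×10⁻⁸) = 1.935×10¹⁰ K⁴.
T = (1.935×10¹⁰)^(1/4).

T ≈ 373 K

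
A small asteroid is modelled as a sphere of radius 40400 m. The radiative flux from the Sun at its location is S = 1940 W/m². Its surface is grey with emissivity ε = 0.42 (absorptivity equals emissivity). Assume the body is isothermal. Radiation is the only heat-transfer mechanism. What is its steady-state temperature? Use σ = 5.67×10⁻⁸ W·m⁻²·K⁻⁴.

T ≈ 304 K

At equilibrium, absorbed power = emitted power.
Absorbing cross-section = πr² = 5.128×10⁹ m²; emitting surface = 4πr² = 2.051×10¹⁰ m² (ratio 4).
εS·A_cross = εσ·A_surf·T⁴  ⇒  T⁴ = S/(4σ)   (ε cancels).
T⁴ = 1940/(4·5.67×10⁻⁸) = 8.554×10⁹ K⁴.
T = (8.554×10⁹)^(1/4).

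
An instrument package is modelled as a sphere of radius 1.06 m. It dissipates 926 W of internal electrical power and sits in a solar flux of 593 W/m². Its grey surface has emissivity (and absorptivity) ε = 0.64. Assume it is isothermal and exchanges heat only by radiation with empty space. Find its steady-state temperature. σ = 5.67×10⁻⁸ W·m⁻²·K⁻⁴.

T ≈ 258 K

At steady state, absorbed solar power + internal power = radiated power.
Absorbed: α·S·A_cross = 0.64·593·3.530 = 1340 W (cross-section πr²).
Total input = 1340 + 926 = 2266 W.
Radiated: εσ·A_surf·T⁴ with A_surf = 4πr² = 14.12 m².
T⁴ = 2266/(0.64·5.67×10⁻⁸·14.12) = 4.422×10⁹ K⁴.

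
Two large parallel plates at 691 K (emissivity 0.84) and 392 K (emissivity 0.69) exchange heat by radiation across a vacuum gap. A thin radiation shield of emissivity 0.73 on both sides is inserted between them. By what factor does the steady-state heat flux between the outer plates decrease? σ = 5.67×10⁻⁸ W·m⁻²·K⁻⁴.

Without shield: q₀ = σΔ(T⁴)/(1/ε₁+1/ε₂−1) with denominator 1.640.
With shield the two gaps are in series; the resistances add: (1/ε₁+1/ε_s−1)+(1/ε_s+1/ε₂−1) = 1.560+1.819 = 3.379.
Heat-flux ratio q₀/q = 3.379/1.640.

factor ≈ 2.06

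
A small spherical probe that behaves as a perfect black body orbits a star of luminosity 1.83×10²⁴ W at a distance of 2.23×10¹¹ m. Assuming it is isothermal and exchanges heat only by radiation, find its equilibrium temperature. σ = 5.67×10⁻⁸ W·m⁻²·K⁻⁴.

First find the stellar flux at distance d: S = L/(4πd²) = 1.83×10²⁴/(4π·(2.23×10¹¹)²) = 2.928 W/m².
For an isothermal sphere, absorbed (1−a)S·πr² = emitted σ·4πr²·T⁴, so T⁴ = (1−a)S/(4σ).
T⁴ = 1.00·2.928/(4·5.67×10⁻⁸) = 1.291×10⁷ K⁴.

T ≈ 59.9 K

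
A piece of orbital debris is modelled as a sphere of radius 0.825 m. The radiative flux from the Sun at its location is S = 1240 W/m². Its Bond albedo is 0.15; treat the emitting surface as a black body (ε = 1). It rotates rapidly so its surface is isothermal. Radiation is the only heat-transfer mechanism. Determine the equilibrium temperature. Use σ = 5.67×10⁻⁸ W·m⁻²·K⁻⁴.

T ≈ 261 K

At equilibrium, absorbed power = emitted power.
Absorbing cross-section = πr² = 2.138 m²; emitting surface = 4πr² = 8.553 m² (ratio 4).
(1−a)S·A_cross = εσ·A_surf·T⁴  ⇒  T⁴ = (1−a)S/(4σ).
T⁴ = 0.850·1240/(4·5.67×10⁻⁸) = 4.647×10⁹ K⁴.
T = (4.647×10⁹)^(1/4).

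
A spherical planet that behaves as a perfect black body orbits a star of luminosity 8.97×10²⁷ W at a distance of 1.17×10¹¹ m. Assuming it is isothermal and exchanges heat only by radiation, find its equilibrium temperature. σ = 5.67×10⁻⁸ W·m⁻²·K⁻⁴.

T ≈ 692 K

First find the stellar flux at distance d: S = L/(4πd²) = 8.97×10²⁷/(4π·(1.17×10¹¹)²) = 52140 W/m².
For an isothermal sphere, absorbed (1−a)S·πr² = emitted σ·4πr²·T⁴, so T⁴ = (1−a)S/(4σ).
T⁴ = 1.00·52140/(4·5.67×10⁻⁸) = 2.299×10¹¹ K⁴.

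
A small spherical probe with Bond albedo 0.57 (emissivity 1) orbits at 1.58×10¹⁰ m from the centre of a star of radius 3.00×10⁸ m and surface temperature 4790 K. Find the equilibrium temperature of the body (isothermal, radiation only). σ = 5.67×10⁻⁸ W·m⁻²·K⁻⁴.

T ≈ 378 K

The star's surface emits σT_*⁴; at distance d the flux is S = σT_*⁴(R_*/d)².
S = 5.67×10⁻⁸·(4790)⁴·(3.00×10⁸/1.58×10¹⁰)² = 10760 W/m².
For an isothermal sphere T⁴ = (1−a)S/(4σ) = 2.040×10¹⁰ K⁴.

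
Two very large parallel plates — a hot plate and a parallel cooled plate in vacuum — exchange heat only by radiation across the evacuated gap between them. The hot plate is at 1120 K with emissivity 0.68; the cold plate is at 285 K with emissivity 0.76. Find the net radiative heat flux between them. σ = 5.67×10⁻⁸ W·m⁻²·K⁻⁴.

q ≈ 49700 W/m²

For two infinite grey parallel plates, q = σ(T₁⁴ − T₂⁴)/(1/ε₁ + 1/ε₂ − 1).
T₁⁴ − T₂⁴ = 1.574×10¹² − 6.598×10⁹ = 1.567×10¹² K⁴.
1/ε₁ + 1/ε₂ − 1 = 1.471 + 1.316 − 1 = 1.786.
q = 5.67×10⁻⁸ × 1.567×10¹² / 1.786.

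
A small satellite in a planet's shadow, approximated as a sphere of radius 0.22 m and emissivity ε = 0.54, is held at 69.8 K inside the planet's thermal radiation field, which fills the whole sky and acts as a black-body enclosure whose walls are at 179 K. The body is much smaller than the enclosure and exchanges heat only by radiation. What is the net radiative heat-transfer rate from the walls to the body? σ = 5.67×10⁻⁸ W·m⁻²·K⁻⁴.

For a small grey body in a large enclosure: P_net = εσA(T_body⁴ − T_wall⁴).
A = 4πr² = 0.6082 m²; T_body⁴ − T_wall⁴ = 2.374×10⁷ − 1.027×10⁹ = -1.003×10⁹ K⁴.
|P_net| = 0.54·5.67×10⁻⁸·0.6082·1.003×10⁹.

P_net ≈ 18.7 W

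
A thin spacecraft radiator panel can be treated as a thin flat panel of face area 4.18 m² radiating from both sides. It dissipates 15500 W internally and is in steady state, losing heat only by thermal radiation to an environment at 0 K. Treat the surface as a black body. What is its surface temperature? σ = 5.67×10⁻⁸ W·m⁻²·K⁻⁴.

Steady state: internal power = radiated power, P = εσA T⁴.
Radiating area A = 2·4.18 = 8.360 m².
T⁴ = P/(εσA) = 15500/(1.0·5.67×10⁻⁸·8.360) = 3.270×10¹⁰ K⁴.
T = (3.270×10¹⁰)^(1/4).

T ≈ 425 K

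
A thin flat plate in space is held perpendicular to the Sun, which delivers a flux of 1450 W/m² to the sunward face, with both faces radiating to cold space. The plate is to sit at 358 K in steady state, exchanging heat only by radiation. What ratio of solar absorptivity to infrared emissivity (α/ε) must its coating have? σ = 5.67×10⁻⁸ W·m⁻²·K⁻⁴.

Balance: αS·A = εσ·2A·T⁴ ⇒ α/ε = 2σT⁴/S.
α/ε = 2·5.67×10⁻⁸·(358)⁴/1450 = 2·5.67×10⁻⁸·1.643×10¹⁰/1450.

α/ε ≈ 1.28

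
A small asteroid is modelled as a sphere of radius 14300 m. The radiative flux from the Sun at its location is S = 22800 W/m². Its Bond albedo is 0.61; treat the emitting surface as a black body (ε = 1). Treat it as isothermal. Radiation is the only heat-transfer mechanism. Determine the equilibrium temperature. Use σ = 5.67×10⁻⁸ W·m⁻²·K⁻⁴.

T ≈ 445 K

At equilibrium, absorbed power = emitted power.
Absorbing cross-section = πr² = 6.424×10⁸ m²; emitting surface = 4πr² = 2.570×10⁹ m² (ratio 4).
(1−a)S·A_cross = εσ·A_surf·T⁴  ⇒  T⁴ = (1−a)S/(4σ).
T⁴ = 0.390·22800/(4·5.67×10⁻⁸) = 3.921×10¹⁰ K⁴.
T = (3.921×10¹⁰)^(1/4).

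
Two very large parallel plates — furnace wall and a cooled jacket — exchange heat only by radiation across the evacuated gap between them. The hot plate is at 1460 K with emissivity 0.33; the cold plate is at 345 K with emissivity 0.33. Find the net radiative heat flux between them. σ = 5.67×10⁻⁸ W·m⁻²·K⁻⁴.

For two infinite grey parallel plates, q = σ(T₁⁴ − T₂⁴)/(1/ε₁ + 1/ε₂ − 1).
T₁⁴ − T₂⁴ = 4.544×10¹² − 1.417×10¹⁰ = 4.530×10¹² K⁴.
1/ε₁ + 1/ε₂ − 1 = 3.030 + 3.030 − 1 = 5.061.
q = 5.67×10⁻⁸ × 4.530×10¹² / 5.061.

q ≈ 50700 W/m²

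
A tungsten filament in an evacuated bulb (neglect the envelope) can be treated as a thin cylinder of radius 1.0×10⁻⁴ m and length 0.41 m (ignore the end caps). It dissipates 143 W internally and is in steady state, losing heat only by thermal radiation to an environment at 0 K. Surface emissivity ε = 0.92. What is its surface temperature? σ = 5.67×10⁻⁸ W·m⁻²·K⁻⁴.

T ≈ 1810 K

Steady state: internal power = radiated power, P = εσA T⁴.
Radiating area A = 2πrL = 2.576×10⁻⁴ m².
T⁴ = P/(εσA) = 143/(0.92·5.67×10⁻⁸·2.576×10⁻⁴) = 1.064×10¹³ K⁴.
T = (1.064×10¹³)^(1/4).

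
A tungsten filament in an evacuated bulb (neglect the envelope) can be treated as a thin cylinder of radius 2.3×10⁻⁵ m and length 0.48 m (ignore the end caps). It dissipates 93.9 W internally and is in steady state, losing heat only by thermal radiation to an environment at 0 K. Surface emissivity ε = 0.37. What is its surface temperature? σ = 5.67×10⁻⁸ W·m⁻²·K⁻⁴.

Steady state: internal power = radiated power, P = εσA T⁴.
Radiating area A = 2πrL = 6.937×10⁻⁵ m².
T⁴ = P/(εσA) = 93.9/(0.37·5.67×10⁻⁸·6.937×10⁻⁵) = 6.453×10¹³ K⁴.
T = (6.453×10¹³)^(1/4).

T ≈ 2830 K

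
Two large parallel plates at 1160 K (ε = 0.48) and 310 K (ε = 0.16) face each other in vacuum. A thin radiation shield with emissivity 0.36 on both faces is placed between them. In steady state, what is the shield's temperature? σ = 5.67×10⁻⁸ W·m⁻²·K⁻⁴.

In steady state the net flux on the hot side equals that on the cold side.
σ(T₁⁴−T_s⁴)/D₁ = σ(T_s⁴−T₂⁴)/D₂, with D₁ = 1/ε₁+1/ε_s−1 = 3.861, D₂ = 1/ε_s+1/ε₂−1 = 8.028.
Solve for T_s⁴: T_s⁴ = (D₂·T₁⁴ + D₁·T₂⁴)/(D₁+D₂) = 1.226×10¹² K⁴.

T_s ≈ 1050 K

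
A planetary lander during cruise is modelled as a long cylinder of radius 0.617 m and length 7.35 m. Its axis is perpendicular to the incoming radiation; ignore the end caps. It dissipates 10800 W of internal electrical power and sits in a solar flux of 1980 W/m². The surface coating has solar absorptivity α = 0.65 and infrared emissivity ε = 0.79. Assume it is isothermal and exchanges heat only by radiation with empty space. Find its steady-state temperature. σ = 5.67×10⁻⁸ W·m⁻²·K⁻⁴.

At steady state, absorbed solar power + internal power = radiated power.
Absorbed: α·S·A_cross = 0.65·1980·9.070 = 11670 W (cross-section 2rL).
Total input = 11670 + 10800 = 22470 W.
Radiated: εσ·A_surf·T⁴ with A_surf = 2πrL = 28.49 m².
T⁴ = 22470/(0.79·5.67×10⁻⁸·28.49) = 1.761×10¹⁰ K⁴.

T ≈ 364 K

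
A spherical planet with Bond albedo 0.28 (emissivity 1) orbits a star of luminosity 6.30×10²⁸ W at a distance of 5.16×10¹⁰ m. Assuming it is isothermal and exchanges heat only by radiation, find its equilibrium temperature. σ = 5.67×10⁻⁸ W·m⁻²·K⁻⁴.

T ≈ 1560 K

First find the stellar flux at distance d: S = L/(4πd²) = 6.30×10²⁸/(4π·(5.16×10¹⁰)²) = 1.883×10⁶ W/m².
For an isothermal sphere, absorbed (1−a)S·πr² = emitted σ·4πr²·T⁴, so T⁴ = (1−a)S/(4σ).
T⁴ = 0.720·1.883×10⁶/(4·5.67×10⁻⁸) = 5.978×10¹² K⁴.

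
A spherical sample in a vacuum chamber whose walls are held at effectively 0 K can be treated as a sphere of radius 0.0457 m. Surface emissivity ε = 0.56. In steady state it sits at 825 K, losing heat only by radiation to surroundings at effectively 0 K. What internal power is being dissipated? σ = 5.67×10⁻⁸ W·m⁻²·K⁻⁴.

P ≈ 386 W

Steady state: P = εσA T⁴.
A = 4πr² = 0.02624 m²; T⁴ = (825)⁴ = 4.633×10¹¹ K⁴.
P = 0.56 × 5.67×10⁻⁸ × 0.02624 × 4.633×10¹¹.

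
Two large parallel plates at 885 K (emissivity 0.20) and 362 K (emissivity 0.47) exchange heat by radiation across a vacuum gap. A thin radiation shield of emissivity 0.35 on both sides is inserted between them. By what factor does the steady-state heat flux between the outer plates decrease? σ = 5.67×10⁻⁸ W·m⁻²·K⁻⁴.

factor ≈ 1.77

Without shield: q₀ = σΔ(T⁴)/(1/ε₁+1/ε₂−1) with denominator 6.128.
With shield the two gaps are in series; the resistances add: (1/ε₁+1/ε_s−1)+(1/ε_s+1/ε₂−1) = 6.857+3.985 = 10.84.
Heat-flux ratio q₀/q = 10.84/6.128.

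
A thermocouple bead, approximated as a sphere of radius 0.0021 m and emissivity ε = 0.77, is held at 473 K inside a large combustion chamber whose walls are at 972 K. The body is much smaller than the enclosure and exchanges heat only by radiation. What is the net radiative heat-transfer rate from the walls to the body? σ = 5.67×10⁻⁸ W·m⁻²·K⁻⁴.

P_net ≈ 2.04 W

For a small grey body in a large enclosure: P_net = εσA(T_body⁴ − T_wall⁴).
A = 4πr² = 5.542×10⁻⁵ m²; T_body⁴ − T_wall⁴ = 5.005×10¹⁰ − 8.926×10¹¹ = -8.426×10¹¹ K⁴.
|P_net| = 0.77·5.67×10⁻⁸·5.542×10⁻⁵·8.426×10¹¹.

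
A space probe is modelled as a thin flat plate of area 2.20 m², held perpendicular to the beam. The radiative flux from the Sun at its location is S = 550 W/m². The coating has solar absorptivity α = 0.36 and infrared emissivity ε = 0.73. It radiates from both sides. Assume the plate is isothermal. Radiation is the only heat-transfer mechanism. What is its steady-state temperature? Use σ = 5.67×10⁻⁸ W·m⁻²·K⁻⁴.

At equilibrium, absorbed power = emitted power.
Absorbing cross-section = A = 2.200 m²; emitting surface = 2A = 4.400 m² (ratio 2).
αS·A_cross = εσ·A_surf·T⁴  ⇒  T⁴ = αS/(ε·2σ).
T⁴ = 0.360·550/(0.73·2·5.67×10⁻⁸) = 2.392×10⁹ K⁴.
T = (2.392×10⁹)^(1/4).

T ≈ 221 K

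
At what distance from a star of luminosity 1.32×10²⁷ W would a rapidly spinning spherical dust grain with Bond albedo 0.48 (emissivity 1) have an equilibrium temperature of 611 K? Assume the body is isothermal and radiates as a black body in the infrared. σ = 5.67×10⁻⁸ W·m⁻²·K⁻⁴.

For an isothermal black-emitting sphere, (1−a)S·πr² = σ·4πr²·T⁴ ⇒ S = 4σT⁴/(1−a).
S = 4·5.67×10⁻⁸·(611)⁴/0.520 = 60790 W/m².
Flux falls as S = L/(4πd²), so d = √(L/(4πS)) = √(1.32×10²⁷/(4π·60790)).

d ≈ 4.16×10¹⁰ m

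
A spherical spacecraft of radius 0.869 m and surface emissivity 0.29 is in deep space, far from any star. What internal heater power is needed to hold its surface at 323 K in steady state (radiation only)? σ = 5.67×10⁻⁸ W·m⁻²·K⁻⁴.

P = εσ·4πr²·T⁴.
4πr² = 9.490 m²; T⁴ = 1.088×10¹⁰ K⁴.
P = 0.29·5.67×10⁻⁸·9.490·1.088×10¹⁰.

P ≈ 1700 W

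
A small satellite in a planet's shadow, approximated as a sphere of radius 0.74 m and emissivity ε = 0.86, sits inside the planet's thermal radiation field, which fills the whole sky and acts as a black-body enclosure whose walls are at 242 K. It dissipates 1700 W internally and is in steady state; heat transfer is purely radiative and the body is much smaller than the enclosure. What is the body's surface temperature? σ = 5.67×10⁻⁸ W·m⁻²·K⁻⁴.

T ≈ 304 K

For a small grey body in a large enclosure, net radiated power = εσA(T⁴ − T_w⁴).
Steady state: P = εσA(T⁴ − T_w⁴) with A = 4πr² = 6.881 m².
T⁴ = P/(εσA) + T_w⁴ = 1700/(0.86·5.67×10⁻⁸·6.881) + (242)⁴
    = 5.066×10⁹ + 3.430×10⁹ = 8.496×10⁹ K⁴.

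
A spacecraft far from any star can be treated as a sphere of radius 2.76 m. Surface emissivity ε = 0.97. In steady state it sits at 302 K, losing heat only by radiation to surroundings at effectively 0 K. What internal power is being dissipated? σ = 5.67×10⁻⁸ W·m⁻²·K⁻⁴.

Steady state: P = εσA T⁴.
A = 4πr² = 95.73 m²; T⁴ = (302)⁴ = 8.318×10⁹ K⁴.
P = 0.97 × 5.67×10⁻⁸ × 95.73 × 8.318×10⁹.

P ≈ 43800 W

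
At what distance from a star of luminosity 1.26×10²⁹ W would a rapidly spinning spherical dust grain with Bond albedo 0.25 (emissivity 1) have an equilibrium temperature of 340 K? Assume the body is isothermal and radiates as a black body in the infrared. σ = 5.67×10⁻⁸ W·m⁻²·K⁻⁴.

d ≈ 1.58×10¹² m

For an isothermal black-emitting sphere, (1−a)S·πr² = σ·4πr²·T⁴ ⇒ S = 4σT⁴/(1−a).
S = 4·5.67×10⁻⁸·(340)⁴/0.750 = 4041 W/m².
Flux falls as S = L/(4πd²), so d = √(L/(4πS)) = √(1.26×10²⁹/(4π·4041)).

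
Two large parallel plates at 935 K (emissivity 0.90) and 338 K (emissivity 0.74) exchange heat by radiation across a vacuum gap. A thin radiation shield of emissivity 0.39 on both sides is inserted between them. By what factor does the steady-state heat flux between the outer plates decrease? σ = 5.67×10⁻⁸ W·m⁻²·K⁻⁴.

Without shield: q₀ = σΔ(T⁴)/(1/ε₁+1/ε₂−1) with denominator 1.462.
With shield the two gaps are in series; the resistances add: (1/ε₁+1/ε_s−1)+(1/ε_s+1/ε₂−1) = 2.675+2.915 = 5.591.
Heat-flux ratio q₀/q = 5.591/1.462.

factor ≈ 3.82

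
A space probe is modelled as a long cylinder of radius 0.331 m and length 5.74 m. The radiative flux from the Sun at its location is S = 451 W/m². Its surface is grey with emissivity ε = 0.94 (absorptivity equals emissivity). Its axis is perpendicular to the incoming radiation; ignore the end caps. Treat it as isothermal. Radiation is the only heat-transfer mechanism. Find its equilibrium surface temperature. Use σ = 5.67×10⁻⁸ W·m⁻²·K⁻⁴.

At equilibrium, absorbed power = emitted power.
Absorbing cross-section = 2rL = 3.800 m²; emitting surface = 2πrL = 11.94 m² (ratio π).
εS·A_cross = εσ·A_surf·T⁴  ⇒  T⁴ = S/(πσ)   (ε cancels).
T⁴ = 451/(π·5.67×10⁻⁸) = 2.532×10⁹ K⁴.
T = (2.532×10⁹)^(1/4).

T ≈ 224 K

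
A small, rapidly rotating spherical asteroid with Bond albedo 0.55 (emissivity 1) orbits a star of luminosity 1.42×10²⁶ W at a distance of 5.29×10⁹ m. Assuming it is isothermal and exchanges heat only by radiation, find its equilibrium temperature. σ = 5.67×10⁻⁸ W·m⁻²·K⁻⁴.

First find the stellar flux at distance d: S = L/(4πd²) = 1.42×10²⁶/(4π·(5.29×10⁹)²) = 4.038×10⁵ W/m².
For an isothermal sphere, absorbed (1−a)S·πr² = emitted σ·4πr²·T⁴, so T⁴ = (1−a)S/(4σ).
T⁴ = 0.450·4.038×10⁵/(4·5.67×10⁻⁸) = 8.012×10¹¹ K⁴.

T ≈ 946 K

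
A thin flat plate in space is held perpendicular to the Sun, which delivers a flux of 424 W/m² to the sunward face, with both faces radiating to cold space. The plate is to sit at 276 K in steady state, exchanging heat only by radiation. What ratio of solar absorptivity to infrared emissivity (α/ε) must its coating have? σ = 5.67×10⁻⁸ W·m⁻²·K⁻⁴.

Balance: αS·A = εσ·2A·T⁴ ⇒ α/ε = 2σT⁴/S.
α/ε = 2·5.67×10⁻⁸·(276)⁴/424 = 2·5.67×10⁻⁸·5.803×10⁹/424.

α/ε ≈ 1.55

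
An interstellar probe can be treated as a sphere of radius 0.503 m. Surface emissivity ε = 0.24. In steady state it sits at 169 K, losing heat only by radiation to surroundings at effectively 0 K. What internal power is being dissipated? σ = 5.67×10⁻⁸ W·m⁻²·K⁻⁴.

P ≈ 35.3 W

Steady state: P = εσA T⁴.
A = 4πr² = 3.179 m²; T⁴ = (169)⁴ = 8.157×10⁸ K⁴.
P = 0.24 × 5.67×10⁻⁸ × 3.179 × 8.157×10⁸.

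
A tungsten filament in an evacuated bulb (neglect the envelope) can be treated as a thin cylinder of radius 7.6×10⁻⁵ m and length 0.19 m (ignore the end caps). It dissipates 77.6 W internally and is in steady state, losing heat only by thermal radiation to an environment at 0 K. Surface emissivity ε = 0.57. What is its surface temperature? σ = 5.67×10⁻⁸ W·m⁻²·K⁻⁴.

T ≈ 2270 K

Steady state: internal power = radiated power, P = εσA T⁴.
Radiating area A = 2πrL = 9.073×10⁻⁵ m².
T⁴ = P/(εσA) = 77.6/(0.57·5.67×10⁻⁸·9.073×10⁻⁵) = 2.646×10¹³ K⁴.
T = (2.646×10¹³)^(1/4).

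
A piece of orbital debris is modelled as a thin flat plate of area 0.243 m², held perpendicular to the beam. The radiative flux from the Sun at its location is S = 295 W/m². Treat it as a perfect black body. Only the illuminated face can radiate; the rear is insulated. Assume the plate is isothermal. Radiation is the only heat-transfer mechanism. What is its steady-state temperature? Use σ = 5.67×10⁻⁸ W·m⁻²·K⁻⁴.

T ≈ 269 K

At equilibrium, absorbed power = emitted power.
Absorbing cross-section = A = 0.2430 m²; emitting surface = A = 0.2430 m² (ratio 1).
S·A_cross = εσ·A_surf·T⁴  ⇒  T⁴ = S/(1σ).
T⁴ = 1.00·295/(1·5.67×10⁻⁸) = 5.203×10⁹ K⁴.
T = (5.203×10⁹)^(1/4).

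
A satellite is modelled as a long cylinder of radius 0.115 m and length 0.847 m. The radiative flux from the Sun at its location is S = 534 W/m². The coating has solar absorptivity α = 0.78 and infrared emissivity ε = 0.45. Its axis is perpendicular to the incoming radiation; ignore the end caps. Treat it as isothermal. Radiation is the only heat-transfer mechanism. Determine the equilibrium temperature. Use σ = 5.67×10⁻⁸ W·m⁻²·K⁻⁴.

T ≈ 268 K

At equilibrium, absorbed power = emitted power.
Absorbing cross-section = 2rL = 0.1948 m²; emitting surface = 2πrL = 0.6120 m² (ratio π).
αS·A_cross = εσ·A_surf·T⁴  ⇒  T⁴ = αS/(ε·πσ).
T⁴ = 0.780·534/(0.45·π·5.67×10⁻⁸) = 5.196×10⁹ K⁴.
T = (5.196×10⁹)^(1/4).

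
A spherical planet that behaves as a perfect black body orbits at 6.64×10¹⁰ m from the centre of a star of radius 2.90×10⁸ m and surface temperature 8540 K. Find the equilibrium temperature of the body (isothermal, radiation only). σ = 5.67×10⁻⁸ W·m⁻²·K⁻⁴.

T ≈ 399 K

The star's surface emits σT_*⁴; at distance d the flux is S = σT_*⁴(R_*/d)².
S = 5.67×10⁻⁸·(8540)⁴·(2.90×10⁸/6.64×10¹⁰)² = 5753 W/m².
For an isothermal sphere T⁴ = (1−a)S/(4σ) = 2.536×10¹⁰ K⁴.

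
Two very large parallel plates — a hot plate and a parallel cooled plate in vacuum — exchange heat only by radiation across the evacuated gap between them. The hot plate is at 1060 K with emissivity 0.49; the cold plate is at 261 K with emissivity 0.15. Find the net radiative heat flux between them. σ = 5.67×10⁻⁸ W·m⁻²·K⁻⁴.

For two infinite grey parallel plates, q = σ(T₁⁴ − T₂⁴)/(1/ε₁ + 1/ε₂ − 1).
T₁⁴ − T₂⁴ = 1.262×10¹² − 4.640×10⁹ = 1.258×10¹² K⁴.
1/ε₁ + 1/ε₂ − 1 = 2.041 + 6.667 − 1 = 7.707.
q = 5.67×10⁻⁸ × 1.258×10¹² / 7.707.

q ≈ 9250 W/m²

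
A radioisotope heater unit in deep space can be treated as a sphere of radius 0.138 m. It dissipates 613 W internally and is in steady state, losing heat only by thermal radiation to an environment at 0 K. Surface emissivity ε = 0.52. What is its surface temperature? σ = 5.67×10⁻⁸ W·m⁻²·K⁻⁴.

Steady state: internal power = radiated power, P = εσA T⁴.
Radiating area A = 4πr² = 0.2393 m².
T⁴ = P/(εσA) = 613/(0.52·5.67×10⁻⁸·0.2393) = 8.688×10¹⁰ K⁴.
T = (8.688×10¹⁰)^(1/4).

T ≈ 543 K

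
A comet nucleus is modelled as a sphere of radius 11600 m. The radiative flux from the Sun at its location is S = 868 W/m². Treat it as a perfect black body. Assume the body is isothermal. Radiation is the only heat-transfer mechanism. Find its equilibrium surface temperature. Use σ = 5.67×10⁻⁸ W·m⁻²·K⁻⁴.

T ≈ 249 K

At equilibrium, absorbed power = emitted power.
Absorbing cross-section = πr² = 4.227×10⁸ m²; emitting surface = 4πr² = 1.691×10⁹ m² (ratio 4).
S·A_cross = εσ·A_surf·T⁴  ⇒  T⁴ = S/(4σ).
T⁴ = 1.00·868/(4·5.67×10⁻⁸) = 3.827×10⁹ K⁴.
T = (3.827×10⁹)^(1/4).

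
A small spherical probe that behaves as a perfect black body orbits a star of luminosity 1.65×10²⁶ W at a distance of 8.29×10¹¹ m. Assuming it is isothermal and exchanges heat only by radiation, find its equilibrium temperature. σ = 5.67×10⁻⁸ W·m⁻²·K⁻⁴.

First find the stellar flux at distance d: S = L/(4πd²) = 1.65×10²⁶/(4π·(8.29×10¹¹)²) = 19.11 W/m².
For an isothermal sphere, absorbed (1−a)S·πr² = emitted σ·4πr²·T⁴, so T⁴ = (1−a)S/(4σ).
T⁴ = 1.00·19.11/(4·5.67×10⁻⁸) = 8.424×10⁷ K⁴.

T ≈ 95.8 K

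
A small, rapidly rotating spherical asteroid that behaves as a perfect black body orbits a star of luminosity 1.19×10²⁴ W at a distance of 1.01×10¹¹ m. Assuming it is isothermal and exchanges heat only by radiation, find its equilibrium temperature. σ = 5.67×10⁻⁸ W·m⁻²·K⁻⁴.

T ≈ 80.0 K

First find the stellar flux at distance d: S = L/(4πd²) = 1.19×10²⁴/(4π·(1.01×10¹¹)²) = 9.283 W/m².
For an isothermal sphere, absorbed (1−a)S·πr² = emitted σ·4πr²·T⁴, so T⁴ = (1−a)S/(4σ).
T⁴ = 1.00·9.283/(4·5.67×10⁻⁸) = 4.093×10⁷ K⁴.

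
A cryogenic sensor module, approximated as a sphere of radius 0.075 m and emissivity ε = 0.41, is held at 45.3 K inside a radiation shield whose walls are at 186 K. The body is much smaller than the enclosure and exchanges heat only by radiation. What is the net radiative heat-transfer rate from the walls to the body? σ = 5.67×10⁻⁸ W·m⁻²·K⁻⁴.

P_net ≈ 1.96 W

For a small grey body in a large enclosure: P_net = εσA(T_body⁴ − T_wall⁴).
A = 4πr² = 0.07069 m²; T_body⁴ − T_wall⁴ = 4.211×10⁶ − 1.197×10⁹ = -1.193×10⁹ K⁴.
|P_net| = 0.41·5.67×10⁻⁸·0.07069·1.193×10⁹.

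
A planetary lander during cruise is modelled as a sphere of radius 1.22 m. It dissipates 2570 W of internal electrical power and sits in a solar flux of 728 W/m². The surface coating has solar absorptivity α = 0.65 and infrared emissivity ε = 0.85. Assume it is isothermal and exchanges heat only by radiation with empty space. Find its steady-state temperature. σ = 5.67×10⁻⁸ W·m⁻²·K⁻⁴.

At steady state, absorbed solar power + internal power = radiated power.
Absorbed: α·S·A_cross = 0.65·728·4.676 = 2213 W (cross-section πr²).
Total input = 2213 + 2570 = 4783 W.
Radiated: εσ·A_surf·T⁴ with A_surf = 4πr² = 18.70 m².
T⁴ = 4783/(0.85·5.67×10⁻⁸·18.70) = 5.306×10⁹ K⁴.

T ≈ 270 K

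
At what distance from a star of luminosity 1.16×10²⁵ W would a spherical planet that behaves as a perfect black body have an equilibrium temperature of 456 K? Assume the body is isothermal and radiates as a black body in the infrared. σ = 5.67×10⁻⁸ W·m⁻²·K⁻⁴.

For an isothermal black-emitting sphere, (1−a)S·πr² = σ·4πr²·T⁴ ⇒ S = 4σT⁴/(1−a).
S = 4·5.67×10⁻⁸·(456)⁴/1.00 = 9806 W/m².
Flux falls as S = L/(4πd²), so d = √(L/(4πS)) = √(1.16×10²⁵/(4π·9806)).

d ≈ 9.70×10⁹ m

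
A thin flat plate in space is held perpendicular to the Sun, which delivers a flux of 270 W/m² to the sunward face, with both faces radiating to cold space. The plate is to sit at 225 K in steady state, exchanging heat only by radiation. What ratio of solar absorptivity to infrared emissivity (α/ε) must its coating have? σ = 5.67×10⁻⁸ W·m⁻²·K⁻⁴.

Balance: αS·A = εσ·2A·T⁴ ⇒ α/ε = 2σT⁴/S.
α/ε = 2·5.67×10⁻⁸·(225)⁴/270 = 2·5.67×10⁻⁸·2.563×10⁹/270.

α/ε ≈ 1.08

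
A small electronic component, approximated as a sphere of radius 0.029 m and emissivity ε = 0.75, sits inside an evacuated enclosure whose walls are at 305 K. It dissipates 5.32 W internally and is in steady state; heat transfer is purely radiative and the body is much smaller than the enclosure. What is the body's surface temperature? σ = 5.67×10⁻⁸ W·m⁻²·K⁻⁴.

For a small grey body in a large enclosure, net radiated power = εσA(T⁴ − T_w⁴).
Steady state: P = εσA(T⁴ − T_w⁴) with A = 4πr² = 0.01057 m².
T⁴ = P/(εσA) + T_w⁴ = 5.32/(0.75·5.67×10⁻⁸·0.01057) + (305)⁴
    = 1.184×10¹⁰ + 8.654×10⁹ = 2.049×10¹⁰ K⁴.

T ≈ 378 K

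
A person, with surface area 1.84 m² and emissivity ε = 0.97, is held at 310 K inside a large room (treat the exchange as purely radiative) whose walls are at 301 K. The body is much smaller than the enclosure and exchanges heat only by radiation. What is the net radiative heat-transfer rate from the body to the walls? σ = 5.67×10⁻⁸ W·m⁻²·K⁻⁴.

P_net ≈ 104 W

For a small grey body in a large enclosure: P_net = εσA(T_body⁴ − T_wall⁴).
A = 1.84 m²; T_body⁴ − T_wall⁴ = 9.235×10⁹ − 8.209×10⁹ = 1.027×10⁹ K⁴.
|P_net| = 0.97·5.67×10⁻⁸·1.840·1.027×10⁹.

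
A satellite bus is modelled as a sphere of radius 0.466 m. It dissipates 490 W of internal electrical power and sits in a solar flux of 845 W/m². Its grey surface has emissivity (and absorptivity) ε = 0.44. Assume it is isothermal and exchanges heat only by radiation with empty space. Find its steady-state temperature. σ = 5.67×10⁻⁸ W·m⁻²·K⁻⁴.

At steady state, absorbed solar power + internal power = radiated power.
Absorbed: α·S·A_cross = 0.44·845·0.6822 = 253.6 W (cross-section πr²).
Total input = 253.6 + 490 = 743.6 W.
Radiated: εσ·A_surf·T⁴ with A_surf = 4πr² = 2.729 m².
T⁴ = 743.6/(0.44·5.67×10⁻⁸·2.729) = 1.092×10¹⁰ K⁴.

T ≈ 323 K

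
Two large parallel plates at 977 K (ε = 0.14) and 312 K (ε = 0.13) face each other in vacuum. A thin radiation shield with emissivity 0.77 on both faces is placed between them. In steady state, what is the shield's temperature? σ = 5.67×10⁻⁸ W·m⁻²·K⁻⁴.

In steady state the net flux on the hot side equals that on the cold side.
σ(T₁⁴−T_s⁴)/D₁ = σ(T_s⁴−T₂⁴)/D₂, with D₁ = 1/ε₁+1/ε_s−1 = 7.442, D₂ = 1/ε_s+1/ε₂−1 = 7.991.
Solve for T_s⁴: T_s⁴ = (D₂·T₁⁴ + D₁·T₂⁴)/(D₁+D₂) = 4.764×10¹¹ K⁴.

T_s ≈ 831 K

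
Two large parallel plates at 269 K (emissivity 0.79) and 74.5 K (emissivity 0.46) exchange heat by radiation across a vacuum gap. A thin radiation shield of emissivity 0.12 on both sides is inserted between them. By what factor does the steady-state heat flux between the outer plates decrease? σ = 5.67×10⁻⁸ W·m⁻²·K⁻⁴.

Without shield: q₀ = σΔ(T⁴)/(1/ε₁+1/ε₂−1) with denominator 2.440.
With shield the two gaps are in series; the resistances add: (1/ε₁+1/ε_s−1)+(1/ε_s+1/ε₂−1) = 8.599+9.507 = 18.11.
Heat-flux ratio q₀/q = 18.11/2.440.

factor ≈ 7.42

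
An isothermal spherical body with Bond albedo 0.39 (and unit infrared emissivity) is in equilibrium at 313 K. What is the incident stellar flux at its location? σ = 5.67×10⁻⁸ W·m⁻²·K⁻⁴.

(1−a)S·πr² = σ·4πr²·T⁴ ⇒ S = 4σT⁴/(1−a).
S = 4·5.67×10⁻⁸·9.598×10⁹/0.610.

S ≈ 3570 W/m²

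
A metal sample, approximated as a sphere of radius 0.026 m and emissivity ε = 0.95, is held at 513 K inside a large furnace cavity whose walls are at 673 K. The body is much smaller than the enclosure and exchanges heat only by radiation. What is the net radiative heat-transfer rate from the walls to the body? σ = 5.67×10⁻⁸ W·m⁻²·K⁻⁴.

P_net ≈ 62.2 W

For a small grey body in a large enclosure: P_net = εσA(T_body⁴ − T_wall⁴).
A = 4πr² = 0.008495 m²; T_body⁴ − T_wall⁴ = 6.926×10¹⁰ − 2.051×10¹¹ = -1.359×10¹¹ K⁴.
|P_net| = 0.95·5.67×10⁻⁸·0.008495·1.359×10¹¹.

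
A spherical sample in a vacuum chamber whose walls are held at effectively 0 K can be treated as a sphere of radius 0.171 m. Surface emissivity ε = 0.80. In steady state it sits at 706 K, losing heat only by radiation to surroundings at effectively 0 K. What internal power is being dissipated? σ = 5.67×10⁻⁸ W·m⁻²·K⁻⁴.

P ≈ 4140 W

Steady state: P = εσA T⁴.
A = 4πr² = 0.3675 m²; T⁴ = (706)⁴ = 2.484×10¹¹ K⁴.
P = 0.80 × 5.67×10⁻⁸ × 0.3675 × 2.484×10¹¹.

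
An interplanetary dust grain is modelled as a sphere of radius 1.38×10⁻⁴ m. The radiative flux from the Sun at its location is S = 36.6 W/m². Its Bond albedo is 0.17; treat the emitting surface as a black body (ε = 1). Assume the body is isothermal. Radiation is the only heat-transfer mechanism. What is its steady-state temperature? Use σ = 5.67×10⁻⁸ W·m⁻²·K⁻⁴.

T ≈ 108 K

At equilibrium, absorbed power = emitted power.
Absorbing cross-section = πr² = 5.983×10⁻⁸ m²; emitting surface = 4πr² = 2.393×10⁻⁷ m² (ratio 4).
(1−a)S·A_cross = εσ·A_surf·T⁴  ⇒  T⁴ = (1−a)S/(4σ).
T⁴ = 0.830·36.6/(4·5.67×10⁻⁸) = 1.339×10⁸ K⁴.
T = (1.339×10⁸)^(1/4).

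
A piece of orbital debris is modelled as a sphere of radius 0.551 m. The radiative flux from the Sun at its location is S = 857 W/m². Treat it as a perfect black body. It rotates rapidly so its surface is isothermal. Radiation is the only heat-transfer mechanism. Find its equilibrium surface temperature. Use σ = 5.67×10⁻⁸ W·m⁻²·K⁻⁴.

At equilibrium, absorbed power = emitted power.
Absorbing cross-section = πr² = 0.9538 m²; emitting surface = 4πr² = 3.815 m² (ratio 4).
S·A_cross = εσ·A_surf·T⁴  ⇒  T⁴ = S/(4σ).
T⁴ = 1.00·857/(4·5.67×10⁻⁸) = 3.779×10⁹ K⁴.
T = (3.779×10⁹)^(1/4).

T ≈ 248 K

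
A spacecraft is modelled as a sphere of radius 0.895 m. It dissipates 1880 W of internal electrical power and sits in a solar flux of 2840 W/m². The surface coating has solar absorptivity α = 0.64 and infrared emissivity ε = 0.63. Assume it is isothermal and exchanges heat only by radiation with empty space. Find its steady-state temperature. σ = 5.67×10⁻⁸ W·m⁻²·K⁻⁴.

At steady state, absorbed solar power + internal power = radiated power.
Absorbed: α·S·A_cross = 0.64·2840·2.516 = 4574 W (cross-section πr²).
Total input = 4574 + 1880 = 6454 W.
Radiated: εσ·A_surf·T⁴ with A_surf = 4πr² = 10.07 m².
T⁴ = 6454/(0.63·5.67×10⁻⁸·10.07) = 1.795×10¹⁰ K⁴.

T ≈ 366 K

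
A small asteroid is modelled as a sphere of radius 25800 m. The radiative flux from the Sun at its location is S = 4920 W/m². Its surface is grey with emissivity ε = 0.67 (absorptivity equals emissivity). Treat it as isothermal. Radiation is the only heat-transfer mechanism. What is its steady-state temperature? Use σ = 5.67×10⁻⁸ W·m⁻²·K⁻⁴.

T ≈ 384 K

At equilibrium, absorbed power = emitted power.
Absorbing cross-section = πr² = 2.091×10⁹ m²; emitting surface = 4πr² = 8.365×10⁹ m² (ratio 4).
εS·A_cross = εσ·A_surf·T⁴  ⇒  T⁴ = S/(4σ)   (ε cancels).
T⁴ = 4920/(4·5.67×10⁻⁸) = 2.169×10¹⁰ K⁴.
T = (2.169×10¹⁰)^(1/4).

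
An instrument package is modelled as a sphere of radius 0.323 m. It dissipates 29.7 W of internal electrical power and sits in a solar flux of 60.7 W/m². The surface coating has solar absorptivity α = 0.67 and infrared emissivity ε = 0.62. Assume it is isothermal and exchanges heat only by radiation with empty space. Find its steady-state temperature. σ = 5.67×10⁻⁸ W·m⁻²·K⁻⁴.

At steady state, absorbed solar power + internal power = radiated power.
Absorbed: α·S·A_cross = 0.67·60.7·0.3278 = 13.33 W (cross-section πr²).
Total input = 13.33 + 29.7 = 43.03 W.
Radiated: εσ·A_surf·T⁴ with A_surf = 4πr² = 1.311 m².
T⁴ = 43.03/(0.62·5.67×10⁻⁸·1.311) = 9.336×10⁸ K⁴.

T ≈ 175 K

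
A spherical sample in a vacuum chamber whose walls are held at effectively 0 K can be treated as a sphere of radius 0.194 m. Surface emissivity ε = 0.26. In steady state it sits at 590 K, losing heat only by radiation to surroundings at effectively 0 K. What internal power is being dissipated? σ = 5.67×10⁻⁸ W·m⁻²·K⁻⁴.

Steady state: P = εσA T⁴.
A = 4πr² = 0.4729 m²; T⁴ = (590)⁴ = 1.212×10¹¹ K⁴.
P = 0.26 × 5.67×10⁻⁸ × 0.4729 × 1.212×10¹¹.

P ≈ 845 W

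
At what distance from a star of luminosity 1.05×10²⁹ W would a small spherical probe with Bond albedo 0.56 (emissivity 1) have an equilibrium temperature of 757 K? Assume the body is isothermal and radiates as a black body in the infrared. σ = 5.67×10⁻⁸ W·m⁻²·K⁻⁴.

d ≈ 2.22×10¹¹ m

For an isothermal black-emitting sphere, (1−a)S·πr² = σ·4πr²·T⁴ ⇒ S = 4σT⁴/(1−a).
S = 4·5.67×10⁻⁸·(757)⁴/0.440 = 1.693×10⁵ W/m².
Flux falls as S = L/(4πd²), so d = √(L/(4πS)) = √(1.05×10²⁹/(4π·1.693×10⁵)).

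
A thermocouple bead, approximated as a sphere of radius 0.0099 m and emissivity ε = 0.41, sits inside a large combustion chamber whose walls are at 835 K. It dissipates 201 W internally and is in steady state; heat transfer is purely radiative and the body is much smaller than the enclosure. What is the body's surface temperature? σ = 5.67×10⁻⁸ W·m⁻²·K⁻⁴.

T ≈ 1660 K

For a small grey body in a large enclosure, net radiated power = εσA(T⁴ − T_w⁴).
Steady state: P = εσA(T⁴ − T_w⁴) with A = 4πr² = 0.001232 m².
T⁴ = P/(εσA) + T_w⁴ = 201/(0.41·5.67×10⁻⁸·0.001232) + (835)⁴
    = 7.020×10¹² + 4.861×10¹¹ = 7.506×10¹² K⁴.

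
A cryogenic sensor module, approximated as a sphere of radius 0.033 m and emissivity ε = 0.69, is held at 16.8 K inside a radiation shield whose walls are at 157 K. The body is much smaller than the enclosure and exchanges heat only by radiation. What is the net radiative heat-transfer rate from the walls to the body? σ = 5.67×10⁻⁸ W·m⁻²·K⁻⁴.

For a small grey body in a large enclosure: P_net = εσA(T_body⁴ − T_wall⁴).
A = 4πr² = 0.01368 m²; T_body⁴ − T_wall⁴ = 79660 − 6.076×10⁸ = -6.075×10⁸ K⁴.
|P_net| = 0.69·5.67×10⁻⁸·0.01368·6.075×10⁸.

P_net ≈ 0.325 W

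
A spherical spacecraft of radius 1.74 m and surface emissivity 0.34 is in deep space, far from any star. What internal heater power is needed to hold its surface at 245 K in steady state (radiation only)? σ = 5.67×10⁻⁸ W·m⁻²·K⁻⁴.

P = εσ·4πr²·T⁴.
4πr² = 38.05 m²; T⁴ = 3.603×10⁹ K⁴.
P = 0.34·5.67×10⁻⁸·38.05·3.603×10⁹.

P ≈ 2640 W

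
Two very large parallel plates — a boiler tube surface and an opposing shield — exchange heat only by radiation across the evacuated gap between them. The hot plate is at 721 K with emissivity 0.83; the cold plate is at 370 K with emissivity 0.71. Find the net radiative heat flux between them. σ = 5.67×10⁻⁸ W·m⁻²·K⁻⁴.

For two infinite grey parallel plates, q = σ(T₁⁴ − T₂⁴)/(1/ε₁ + 1/ε₂ − 1).
T₁⁴ − T₂⁴ = 2.702×10¹¹ − 1.874×10¹⁰ = 2.515×10¹¹ K⁴.
1/ε₁ + 1/ε₂ − 1 = 1.205 + 1.408 − 1 = 1.613.
q = 5.67×10⁻⁸ × 2.515×10¹¹ / 1.613.

q ≈ 8840 W/m²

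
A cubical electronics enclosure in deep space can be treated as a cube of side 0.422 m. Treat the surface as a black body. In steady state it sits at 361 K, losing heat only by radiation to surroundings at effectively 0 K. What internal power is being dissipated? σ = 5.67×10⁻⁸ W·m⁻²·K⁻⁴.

Steady state: P = εσA T⁴.
A = 6L² = 1.069 m²; T⁴ = (361)⁴ = 1.698×10¹⁰ K⁴.
P = 1.0 × 5.67×10⁻⁸ × 1.069 × 1.698×10¹⁰.

P ≈ 1030 W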